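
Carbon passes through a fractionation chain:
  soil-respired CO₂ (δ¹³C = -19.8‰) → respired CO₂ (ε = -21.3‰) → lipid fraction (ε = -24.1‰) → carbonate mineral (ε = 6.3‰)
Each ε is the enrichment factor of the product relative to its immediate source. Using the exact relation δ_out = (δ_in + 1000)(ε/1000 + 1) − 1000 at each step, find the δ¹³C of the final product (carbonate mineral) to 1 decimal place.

step 1: δ = (-19.80 + 1000)·(-21.3/1000 + 1) − 1000 = -40.68‰
step 2: δ = (-40.68 + 1000)·(-24.1/1000 + 1) − 1000 = -63.80‰
step 3: δ = (-63.80 + 1000)·(6.3/1000 + 1) − 1000 = -57.90‰

-57.9‰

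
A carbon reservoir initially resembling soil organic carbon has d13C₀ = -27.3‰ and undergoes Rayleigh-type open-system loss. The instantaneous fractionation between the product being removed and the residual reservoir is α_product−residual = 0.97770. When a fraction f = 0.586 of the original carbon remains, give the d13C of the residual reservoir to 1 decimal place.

Rayleigh residual: δ_res = (δ₀ + 1000)·f^(α−1) − 1000
α − 1 = -0.02230
f^(α−1) = 0.586^(-0.02230) = 1.011989
δ_res = (-27.3 + 1000) × 1.011989 − 1000 = 984.362 − 1000 = -15.64‰

-15.6‰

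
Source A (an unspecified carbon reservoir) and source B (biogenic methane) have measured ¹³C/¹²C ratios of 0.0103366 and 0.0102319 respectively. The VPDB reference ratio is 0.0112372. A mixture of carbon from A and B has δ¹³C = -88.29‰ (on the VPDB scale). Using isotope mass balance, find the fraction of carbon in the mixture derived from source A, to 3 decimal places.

δ_A = (0.0103366/0.0112372 − 1)×1000 = (0.919855 − 1)×1000 = -80.145‰
δ_B = (0.0102319/0.0112372 − 1)×1000 = (0.910538 − 1)×1000 = -89.462‰
f_A = (δ_mix − δ_B)/(δ_A − δ_B) = (-88.29 − (-89.462))/(-80.145 − (-89.462))
f_A = 1.172 / 9.317 = 0.1258

0.126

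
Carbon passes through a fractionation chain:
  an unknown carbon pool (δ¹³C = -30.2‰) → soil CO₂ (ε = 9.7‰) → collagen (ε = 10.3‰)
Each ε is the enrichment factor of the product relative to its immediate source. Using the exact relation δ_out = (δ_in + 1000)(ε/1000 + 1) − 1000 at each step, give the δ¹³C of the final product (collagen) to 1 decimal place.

-10.7‰

step 1: δ = (-30.20 + 1000)·(9.7/1000 + 1) − 1000 = -20.79‰
step 2: δ = (-20.79 + 1000)·(10.3/1000 + 1) − 1000 = -10.71‰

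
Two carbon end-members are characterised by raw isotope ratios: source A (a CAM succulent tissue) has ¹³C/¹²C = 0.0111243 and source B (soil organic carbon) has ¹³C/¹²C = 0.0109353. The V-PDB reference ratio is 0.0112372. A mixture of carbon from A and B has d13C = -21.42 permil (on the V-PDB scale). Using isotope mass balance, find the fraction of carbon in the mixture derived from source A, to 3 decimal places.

δ_A = (0.0111243/0.0112372 − 1)×1000 = (0.989953 − 1)×1000 = -10.047 permil
δ_B = (0.0109353/0.0112372 − 1)×1000 = (0.973134 − 1)×1000 = -26.866 permil
f_A = (δ_mix − δ_B)/(δ_A − δ_B) = (-21.42 − (-26.866))/(-10.047 − (-26.866))
f_A = 5.446 / 16.819 = 0.3238

0.324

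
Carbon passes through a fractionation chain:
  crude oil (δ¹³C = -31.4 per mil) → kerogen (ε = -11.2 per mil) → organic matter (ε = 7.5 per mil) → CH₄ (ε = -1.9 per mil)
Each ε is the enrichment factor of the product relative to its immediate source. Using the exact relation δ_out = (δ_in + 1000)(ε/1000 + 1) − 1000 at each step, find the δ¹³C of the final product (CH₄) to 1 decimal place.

-36.9 per mil

step 1: δ = (-31.40 + 1000)·(-11.2/1000 + 1) − 1000 = -42.25 per mil
step 2: δ = (-42.25 + 1000)·(7.5/1000 + 1) − 1000 = -35.07 per mil
step 3: δ = (-35.07 + 1000)·(-1.9/1000 + 1) − 1000 = -36.90 per mil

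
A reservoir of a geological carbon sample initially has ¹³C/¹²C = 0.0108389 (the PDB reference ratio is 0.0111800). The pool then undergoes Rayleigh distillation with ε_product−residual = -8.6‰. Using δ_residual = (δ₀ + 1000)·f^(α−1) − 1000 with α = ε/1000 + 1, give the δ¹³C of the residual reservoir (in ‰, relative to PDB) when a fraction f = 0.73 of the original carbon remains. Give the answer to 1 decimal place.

-27.9‰

δ₀ = (0.0108389/0.0111800 − 1)×1000 = (0.969490 − 1)×1000 = -30.510‰
α − 1 = ε/1000 = -0.0086
f^(α−1) = 0.73^(-0.0086) = 1.002710
δ_res = (-30.510 + 1000) × 1.002710 − 1000 = 972.118 − 1000 = -27.88‰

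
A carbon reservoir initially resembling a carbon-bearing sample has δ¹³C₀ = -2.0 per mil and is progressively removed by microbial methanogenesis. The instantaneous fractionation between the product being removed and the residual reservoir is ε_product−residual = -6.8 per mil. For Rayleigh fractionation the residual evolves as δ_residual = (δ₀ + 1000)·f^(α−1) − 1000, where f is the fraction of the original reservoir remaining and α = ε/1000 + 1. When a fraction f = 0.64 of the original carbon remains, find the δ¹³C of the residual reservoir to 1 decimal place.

1.0 per mil

Rayleigh residual: δ_res = (δ₀ + 1000)·f^(α−1) − 1000
α = ε/1000 + 1 = 0.99320, so α − 1 = -0.00680
f^(α−1) = 0.64^(-0.00680) = 1.003039
δ_res = (-2.0 + 1000) × 1.003039 − 1000 = 1001.033 − 1000 = 1.03 per mil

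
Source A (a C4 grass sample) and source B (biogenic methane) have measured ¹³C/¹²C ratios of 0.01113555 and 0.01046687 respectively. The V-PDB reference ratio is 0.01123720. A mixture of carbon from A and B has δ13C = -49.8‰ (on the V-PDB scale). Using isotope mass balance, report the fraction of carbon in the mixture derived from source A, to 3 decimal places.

0.315

δ_A = (0.01113555/0.01123720 − 1)×1000 = (0.990954 − 1)×1000 = -9.046‰
δ_B = (0.01046687/0.01123720 − 1)×1000 = (0.931448 − 1)×1000 = -68.552‰
f_A = (δ_mix − δ_B)/(δ_A − δ_B) = (-49.8 − (-68.552))/(-9.046 − (-68.552))
f_A = 18.752 / 59.506 = 0.3151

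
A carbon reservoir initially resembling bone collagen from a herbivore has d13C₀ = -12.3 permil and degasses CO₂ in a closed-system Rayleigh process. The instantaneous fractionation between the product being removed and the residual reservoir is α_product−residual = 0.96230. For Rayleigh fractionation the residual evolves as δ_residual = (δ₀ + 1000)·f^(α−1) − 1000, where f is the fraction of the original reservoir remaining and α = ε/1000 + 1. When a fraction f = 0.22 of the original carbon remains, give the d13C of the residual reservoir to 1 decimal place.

Rayleigh residual: δ_res = (δ₀ + 1000)·f^(α−1) − 1000
α − 1 = -0.03770
f^(α−1) = 0.22^(-0.03770) = 1.058743
δ_res = (-12.3 + 1000) × 1.058743 − 1000 = 1045.721 − 1000 = 45.72 permil

45.7 permil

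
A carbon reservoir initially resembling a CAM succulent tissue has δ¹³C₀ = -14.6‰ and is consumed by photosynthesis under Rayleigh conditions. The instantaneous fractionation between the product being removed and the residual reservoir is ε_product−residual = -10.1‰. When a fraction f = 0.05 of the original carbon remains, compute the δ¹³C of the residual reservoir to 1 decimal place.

15.7‰

Rayleigh residual: δ_res = (δ₀ + 1000)·f^(α−1) − 1000
α = ε/1000 + 1 = 0.98990, so α − 1 = -0.01010
f^(α−1) = 0.05^(-0.01010) = 1.030719
δ_res = (-14.6 + 1000) × 1.030719 − 1000 = 1015.671 − 1000 = 15.67‰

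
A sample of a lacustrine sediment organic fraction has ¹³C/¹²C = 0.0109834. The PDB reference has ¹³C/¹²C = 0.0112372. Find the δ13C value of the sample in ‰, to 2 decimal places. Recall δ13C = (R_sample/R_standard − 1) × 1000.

δ13C = (R_sample / R_standard − 1) × 1000
R_sample / R_standard = 0.0109834 / 0.0112372 = 0.977414
δ13C = (0.977414 − 1) × 1000 = -22.586‰

-22.59‰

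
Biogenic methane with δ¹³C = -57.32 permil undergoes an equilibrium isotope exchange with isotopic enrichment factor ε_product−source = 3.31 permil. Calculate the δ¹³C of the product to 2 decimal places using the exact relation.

To first order, δ_product ≈ δ_source + ε = -54.01 permil.
Exactly, δ_product = (δ_source + 1000)·(ε/1000 + 1) − 1000.
δ_product = (-57.32 + 1000) × (3.31/1000 + 1) − 1000
δ_product = -54.200 permil

-54.20 permil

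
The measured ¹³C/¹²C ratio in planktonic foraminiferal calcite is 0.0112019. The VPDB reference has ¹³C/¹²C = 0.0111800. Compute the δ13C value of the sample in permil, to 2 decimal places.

δ13C = (R_sample / R_standard − 1) × 1000
R_sample / R_standard = 0.0112019 / 0.0111800 = 1.001959
δ13C = (1.001959 − 1) × 1000 = 1.959 permil

1.96 permil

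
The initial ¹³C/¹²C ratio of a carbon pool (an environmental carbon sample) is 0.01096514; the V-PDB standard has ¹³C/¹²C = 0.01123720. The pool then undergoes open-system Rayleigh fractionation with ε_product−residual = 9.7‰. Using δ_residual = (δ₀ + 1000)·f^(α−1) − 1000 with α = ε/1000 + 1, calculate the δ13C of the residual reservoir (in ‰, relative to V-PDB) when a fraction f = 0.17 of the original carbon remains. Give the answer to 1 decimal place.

-40.8‰

δ₀ = (0.01096514/0.01123720 − 1)×1000 = (0.975789 − 1)×1000 = -24.211‰
α − 1 = ε/1000 = 0.0097
f^(α−1) = 0.17^(0.0097) = 0.982959
δ_res = (-24.211 + 1000) × 0.982959 − 1000 = 959.161 − 1000 = -40.84‰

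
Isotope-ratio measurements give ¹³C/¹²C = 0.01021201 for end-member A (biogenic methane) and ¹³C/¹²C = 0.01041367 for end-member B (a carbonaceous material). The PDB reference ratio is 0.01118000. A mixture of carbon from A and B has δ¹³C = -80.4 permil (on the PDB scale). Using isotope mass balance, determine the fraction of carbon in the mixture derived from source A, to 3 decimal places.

δ_A = (0.01021201/0.01118000 − 1)×1000 = (0.913418 − 1)×1000 = -86.582 permil
δ_B = (0.01041367/0.01118000 − 1)×1000 = (0.931455 − 1)×1000 = -68.545 permil
f_A = (δ_mix − δ_B)/(δ_A − δ_B) = (-80.4 − (-68.545))/(-86.582 − (-68.545))
f_A = -11.855 / -18.038 = 0.6573

0.657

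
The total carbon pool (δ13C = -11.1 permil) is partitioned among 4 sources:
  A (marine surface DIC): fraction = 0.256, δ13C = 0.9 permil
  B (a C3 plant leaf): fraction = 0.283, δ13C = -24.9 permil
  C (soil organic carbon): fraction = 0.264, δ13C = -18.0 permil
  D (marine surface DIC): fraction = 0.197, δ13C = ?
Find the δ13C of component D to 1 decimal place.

Isotope mass balance: δ_bulk = Σ fᵢ·δᵢ.
-11.1 = 0.256×(0.9) + 0.283×(-24.9) + 0.264×(-18.0) + 0.197×δ_D
0.197·δ_D = -11.1 − (-11.568) = 0.468
δ_D = 0.468 / 0.197 = 2.38 permil

2.4 permil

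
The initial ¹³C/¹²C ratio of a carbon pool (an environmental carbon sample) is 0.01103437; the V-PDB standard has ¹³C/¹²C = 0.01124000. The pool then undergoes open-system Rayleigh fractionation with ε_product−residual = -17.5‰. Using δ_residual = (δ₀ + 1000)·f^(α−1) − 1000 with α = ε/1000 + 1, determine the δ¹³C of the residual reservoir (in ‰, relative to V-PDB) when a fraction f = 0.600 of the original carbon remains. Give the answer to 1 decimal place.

-9.5‰

δ₀ = (0.01103437/0.01124000 − 1)×1000 = (0.981706 − 1)×1000 = -18.294‰
α − 1 = ε/1000 = -0.0175
f^(α−1) = 0.600^(-0.0175) = 1.008980
δ_res = (-18.294 + 1000) × 1.008980 − 1000 = 990.521 − 1000 = -9.48‰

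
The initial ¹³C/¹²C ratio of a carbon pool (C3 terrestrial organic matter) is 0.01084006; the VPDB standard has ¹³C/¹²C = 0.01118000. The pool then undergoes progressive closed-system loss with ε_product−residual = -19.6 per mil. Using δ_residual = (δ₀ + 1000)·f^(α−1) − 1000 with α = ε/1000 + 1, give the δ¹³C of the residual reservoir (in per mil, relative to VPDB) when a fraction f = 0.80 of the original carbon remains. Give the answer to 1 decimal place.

δ₀ = (0.01084006/0.01118000 − 1)×1000 = (0.969594 − 1)×1000 = -30.406 per mil
α − 1 = ε/1000 = -0.0196
f^(α−1) = 0.80^(-0.0196) = 1.004383
δ_res = (-30.406 + 1000) × 1.004383 − 1000 = 973.844 − 1000 = -26.16 per mil

-26.2 per mil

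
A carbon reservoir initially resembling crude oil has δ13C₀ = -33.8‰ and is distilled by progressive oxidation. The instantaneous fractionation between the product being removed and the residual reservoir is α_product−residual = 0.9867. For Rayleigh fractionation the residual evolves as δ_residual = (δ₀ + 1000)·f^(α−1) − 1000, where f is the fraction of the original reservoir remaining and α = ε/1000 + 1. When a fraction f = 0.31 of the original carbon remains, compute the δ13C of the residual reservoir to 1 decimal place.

Rayleigh residual: δ_res = (δ₀ + 1000)·f^(α−1) − 1000
α − 1 = -0.01330
f^(α−1) = 0.31^(-0.01330) = 1.015699
δ_res = (-33.8 + 1000) × 1.015699 − 1000 = 981.368 − 1000 = -18.63‰

-18.6‰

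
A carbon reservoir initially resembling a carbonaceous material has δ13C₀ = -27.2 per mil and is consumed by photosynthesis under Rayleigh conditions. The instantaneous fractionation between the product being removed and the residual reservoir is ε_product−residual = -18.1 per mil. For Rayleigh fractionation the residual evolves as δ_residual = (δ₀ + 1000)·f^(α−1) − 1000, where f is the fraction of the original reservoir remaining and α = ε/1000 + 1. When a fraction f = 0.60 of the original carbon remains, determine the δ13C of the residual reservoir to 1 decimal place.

Rayleigh residual: δ_res = (δ₀ + 1000)·f^(α−1) − 1000
α = ε/1000 + 1 = 0.98190, so α − 1 = -0.01810
f^(α−1) = 0.60^(-0.01810) = 1.009289
δ_res = (-27.2 + 1000) × 1.009289 − 1000 = 981.836 − 1000 = -18.16 per mil

-18.2 per mil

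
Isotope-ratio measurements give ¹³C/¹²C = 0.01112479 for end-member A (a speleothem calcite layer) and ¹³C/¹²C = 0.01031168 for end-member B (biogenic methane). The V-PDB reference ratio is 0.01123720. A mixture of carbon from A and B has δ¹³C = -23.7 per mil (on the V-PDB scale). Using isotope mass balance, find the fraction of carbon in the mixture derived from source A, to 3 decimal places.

δ_A = (0.01112479/0.01123720 − 1)×1000 = (0.989997 − 1)×1000 = -10.003 per mil
δ_B = (0.01031168/0.01123720 − 1)×1000 = (0.917638 − 1)×1000 = -82.362 per mil
f_A = (δ_mix − δ_B)/(δ_A − δ_B) = (-23.7 − (-82.362))/(-10.003 − (-82.362))
f_A = 58.662 / 72.359 = 0.8107

0.811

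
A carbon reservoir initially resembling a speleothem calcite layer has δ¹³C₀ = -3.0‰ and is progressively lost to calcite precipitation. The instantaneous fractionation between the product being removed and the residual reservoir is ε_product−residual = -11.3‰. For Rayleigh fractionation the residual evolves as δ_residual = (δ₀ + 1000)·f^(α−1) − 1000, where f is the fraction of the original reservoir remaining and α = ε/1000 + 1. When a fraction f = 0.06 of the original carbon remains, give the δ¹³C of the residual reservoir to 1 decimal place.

29.2‰

Rayleigh residual: δ_res = (δ₀ + 1000)·f^(α−1) − 1000
α = ε/1000 + 1 = 0.98870, so α − 1 = -0.01130
f^(α−1) = 0.06^(-0.01130) = 1.032302
δ_res = (-3.0 + 1000) × 1.032302 − 1000 = 1029.205 − 1000 = 29.21‰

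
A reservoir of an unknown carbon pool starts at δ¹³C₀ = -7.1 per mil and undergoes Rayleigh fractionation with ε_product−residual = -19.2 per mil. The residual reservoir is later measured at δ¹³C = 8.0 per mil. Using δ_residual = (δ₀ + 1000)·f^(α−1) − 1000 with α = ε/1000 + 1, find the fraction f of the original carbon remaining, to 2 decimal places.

0.46

α − 1 = ε/1000 = -0.0192
(δ_res + 1000)/(δ₀ + 1000) = (8.0 + 1000)/(-7.1 + 1000) = 1008.0/992.9 = 1.015208
f = 1.015208^(1/-0.0192) = exp(ln(1.015208)/-0.0192) = exp(0.01509/-0.0192)
f = exp(-0.7861) = 0.4556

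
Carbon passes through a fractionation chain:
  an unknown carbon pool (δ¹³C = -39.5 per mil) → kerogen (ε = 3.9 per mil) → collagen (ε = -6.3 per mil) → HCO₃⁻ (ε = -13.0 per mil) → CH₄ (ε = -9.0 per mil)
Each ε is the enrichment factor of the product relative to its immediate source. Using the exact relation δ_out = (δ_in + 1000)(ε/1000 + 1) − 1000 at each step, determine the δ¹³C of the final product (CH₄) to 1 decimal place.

-62.8 per mil

step 1: δ = (-39.50 + 1000)·(3.9/1000 + 1) − 1000 = -35.75 per mil
step 2: δ = (-35.75 + 1000)·(-6.3/1000 + 1) − 1000 = -41.83 per mil
step 3: δ = (-41.83 + 1000)·(-13.0/1000 + 1) − 1000 = -54.29 per mil
step 4: δ = (-54.29 + 1000)·(-9.0/1000 + 1) − 1000 = -62.80 per mil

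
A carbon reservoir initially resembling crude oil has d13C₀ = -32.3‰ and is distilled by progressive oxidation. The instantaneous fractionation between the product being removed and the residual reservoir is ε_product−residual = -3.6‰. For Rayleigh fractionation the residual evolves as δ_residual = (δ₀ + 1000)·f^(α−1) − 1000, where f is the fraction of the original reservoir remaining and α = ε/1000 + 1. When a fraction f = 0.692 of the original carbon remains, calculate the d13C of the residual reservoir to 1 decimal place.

Rayleigh residual: δ_res = (δ₀ + 1000)·f^(α−1) − 1000
α = ε/1000 + 1 = 0.99640, so α − 1 = -0.00360
f^(α−1) = 0.692^(-0.00360) = 1.001326
δ_res = (-32.3 + 1000) × 1.001326 − 1000 = 968.983 − 1000 = -31.02‰

-31.0‰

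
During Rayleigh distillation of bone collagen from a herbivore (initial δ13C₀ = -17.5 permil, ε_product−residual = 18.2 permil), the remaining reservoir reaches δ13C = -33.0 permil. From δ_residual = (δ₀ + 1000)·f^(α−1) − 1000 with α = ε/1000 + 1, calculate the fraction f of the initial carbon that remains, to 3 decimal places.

α − 1 = ε/1000 = 0.0182
(δ_res + 1000)/(δ₀ + 1000) = (-33.0 + 1000)/(-17.5 + 1000) = 967.0/982.5 = 0.984224
f = 0.984224^(1/0.0182) = exp(ln(0.984224)/0.0182) = exp(-0.01590/0.0182)
f = exp(-0.8737) = 0.4174

0.417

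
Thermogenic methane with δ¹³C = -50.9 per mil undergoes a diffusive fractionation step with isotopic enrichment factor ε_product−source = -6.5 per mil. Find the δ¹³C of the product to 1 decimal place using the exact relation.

-57.1 per mil

To first order, δ_product ≈ δ_source + ε = -57.4 per mil.
Exactly, δ_product = (δ_source + 1000)·(ε/1000 + 1) − 1000.
δ_product = (-50.9 + 1000) × (-6.5/1000 + 1) − 1000
δ_product = -57.07 per mil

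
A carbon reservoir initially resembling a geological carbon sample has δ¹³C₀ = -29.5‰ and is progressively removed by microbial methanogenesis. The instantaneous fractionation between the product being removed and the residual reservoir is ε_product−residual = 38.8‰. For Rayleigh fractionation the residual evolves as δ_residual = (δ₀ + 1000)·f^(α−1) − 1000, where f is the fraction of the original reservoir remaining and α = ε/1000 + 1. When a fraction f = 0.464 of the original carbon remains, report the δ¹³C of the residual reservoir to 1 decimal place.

-58.0‰

Rayleigh residual: δ_res = (δ₀ + 1000)·f^(α−1) − 1000
α = ε/1000 + 1 = 1.03880, so α − 1 = 0.03880
f^(α−1) = 0.464^(0.03880) = 0.970646
δ_res = (-29.5 + 1000) × 0.970646 − 1000 = 942.012 − 1000 = -57.99‰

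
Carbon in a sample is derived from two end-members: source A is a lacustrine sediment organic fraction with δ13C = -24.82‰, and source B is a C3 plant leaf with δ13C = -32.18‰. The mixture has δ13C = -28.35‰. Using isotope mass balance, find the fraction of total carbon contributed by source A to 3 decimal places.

0.520

δ_mix = f_A·δ_A + (1 − f_A)·δ_B  ⇒  f_A = (δ_mix − δ_B)/(δ_A − δ_B)
f_A = (-28.35 − (-32.18)) / (-24.82 − (-32.18))
f_A = 3.83 / 7.36 = 0.5204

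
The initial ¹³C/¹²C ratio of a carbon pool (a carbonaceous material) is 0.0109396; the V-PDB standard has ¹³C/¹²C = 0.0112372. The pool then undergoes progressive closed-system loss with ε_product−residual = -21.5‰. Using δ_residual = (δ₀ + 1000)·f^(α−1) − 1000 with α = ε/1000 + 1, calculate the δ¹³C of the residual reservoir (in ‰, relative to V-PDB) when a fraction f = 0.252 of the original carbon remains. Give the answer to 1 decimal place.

2.8‰

δ₀ = (0.0109396/0.0112372 − 1)×1000 = (0.973517 − 1)×1000 = -26.483‰
α − 1 = ε/1000 = -0.0215
f^(α−1) = 0.252^(-0.0215) = 1.030077
δ_res = (-26.483 + 1000) × 1.030077 − 1000 = 1002.797 − 1000 = 2.80‰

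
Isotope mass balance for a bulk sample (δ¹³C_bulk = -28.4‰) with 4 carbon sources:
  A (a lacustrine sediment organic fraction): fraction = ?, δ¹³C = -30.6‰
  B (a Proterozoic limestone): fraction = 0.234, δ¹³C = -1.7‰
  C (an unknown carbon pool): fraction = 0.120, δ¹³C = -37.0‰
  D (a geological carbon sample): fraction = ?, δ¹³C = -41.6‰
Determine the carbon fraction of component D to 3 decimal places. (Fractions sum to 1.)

0.345

Let f_D and f_A be the unknown fractions; fractions sum to 1 so f_D + f_A = 0.646.
Mass balance: Σ fᵢ·δᵢ = δ_bulk ⇒ f_D·(-41.6) + f_A·(-30.6) = -28.4 − (-4.838) = -23.562
Substitute f_A = 0.646 − f_D:
f_D·(-41.6 − -30.6) = -23.562 − 0.646×(-30.6) = -3.795
f_D = -3.795 / -11.0 = 0.3450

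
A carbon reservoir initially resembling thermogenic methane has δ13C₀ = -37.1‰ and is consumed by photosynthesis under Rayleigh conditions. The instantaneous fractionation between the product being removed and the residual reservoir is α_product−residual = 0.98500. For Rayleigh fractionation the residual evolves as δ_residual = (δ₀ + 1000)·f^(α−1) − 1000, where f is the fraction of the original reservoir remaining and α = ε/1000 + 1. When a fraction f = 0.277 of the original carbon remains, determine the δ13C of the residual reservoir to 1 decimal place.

-18.4‰

Rayleigh residual: δ_res = (δ₀ + 1000)·f^(α−1) − 1000
α − 1 = -0.01500
f^(α−1) = 0.277^(-0.01500) = 1.019443
δ_res = (-37.1 + 1000) × 1.019443 − 1000 = 981.621 − 1000 = -18.38‰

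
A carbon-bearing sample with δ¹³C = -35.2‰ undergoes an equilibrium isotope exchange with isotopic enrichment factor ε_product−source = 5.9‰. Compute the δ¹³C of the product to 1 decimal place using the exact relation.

-29.5‰

Exactly, δ_product = (δ_source + 1000)·(ε/1000 + 1) − 1000.
δ_product = (-35.2 + 1000) × (5.9/1000 + 1) − 1000
δ_product = -29.51‰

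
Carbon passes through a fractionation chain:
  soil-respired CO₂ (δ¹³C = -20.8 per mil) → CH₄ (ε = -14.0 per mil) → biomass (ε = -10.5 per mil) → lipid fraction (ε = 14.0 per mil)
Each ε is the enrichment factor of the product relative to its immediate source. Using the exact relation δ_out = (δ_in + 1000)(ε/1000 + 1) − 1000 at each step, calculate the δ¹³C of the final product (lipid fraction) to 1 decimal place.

step 1: δ = (-20.80 + 1000)·(-14.0/1000 + 1) − 1000 = -34.51 per mil
step 2: δ = (-34.51 + 1000)·(-10.5/1000 + 1) − 1000 = -44.65 per mil
step 3: δ = (-44.65 + 1000)·(14.0/1000 + 1) − 1000 = -31.27 per mil

-31.3 per mil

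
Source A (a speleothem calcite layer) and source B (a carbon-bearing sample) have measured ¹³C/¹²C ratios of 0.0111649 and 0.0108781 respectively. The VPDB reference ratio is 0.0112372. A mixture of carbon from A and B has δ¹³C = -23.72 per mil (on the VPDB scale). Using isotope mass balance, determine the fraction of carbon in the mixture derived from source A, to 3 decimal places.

0.323

δ_A = (0.0111649/0.0112372 − 1)×1000 = (0.993566 − 1)×1000 = -6.434 per mil
δ_B = (0.0108781/0.0112372 − 1)×1000 = (0.968044 − 1)×1000 = -31.956 per mil
f_A = (δ_mix − δ_B)/(δ_A − δ_B) = (-23.72 − (-31.956))/(-6.434 − (-31.956))
f_A = 8.236 / 25.522 = 0.3227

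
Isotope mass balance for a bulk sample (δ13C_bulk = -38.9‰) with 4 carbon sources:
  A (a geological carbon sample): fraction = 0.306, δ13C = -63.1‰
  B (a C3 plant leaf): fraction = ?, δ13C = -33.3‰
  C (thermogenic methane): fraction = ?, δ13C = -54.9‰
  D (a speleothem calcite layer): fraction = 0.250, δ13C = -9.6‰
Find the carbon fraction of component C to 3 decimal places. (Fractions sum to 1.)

Let f_C and f_B be the unknown fractions; fractions sum to 1 so f_C + f_B = 0.444.
Mass balance: Σ fᵢ·δᵢ = δ_bulk ⇒ f_C·(-54.9) + f_B·(-33.3) = -38.9 − (-21.709) = -17.191
Substitute f_B = 0.444 − f_C:
f_C·(-54.9 − -33.3) = -17.191 − 0.444×(-33.3) = -2.406
f_C = -2.406 / -21.6 = 0.1114

0.111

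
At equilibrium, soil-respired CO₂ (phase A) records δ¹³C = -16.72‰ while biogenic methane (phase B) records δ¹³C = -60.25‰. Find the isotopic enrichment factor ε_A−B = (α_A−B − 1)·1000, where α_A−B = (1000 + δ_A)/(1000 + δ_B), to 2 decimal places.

46.32‰

α_A−B = (1000 + -16.72) / (1000 + -60.25) = 983.28 / 939.75 = 1.046321
ε_A−B = (1.046321 − 1) × 1000 = 46.321‰
(The approximation ε ≈ δ_A − δ_B would give 43.53‰.)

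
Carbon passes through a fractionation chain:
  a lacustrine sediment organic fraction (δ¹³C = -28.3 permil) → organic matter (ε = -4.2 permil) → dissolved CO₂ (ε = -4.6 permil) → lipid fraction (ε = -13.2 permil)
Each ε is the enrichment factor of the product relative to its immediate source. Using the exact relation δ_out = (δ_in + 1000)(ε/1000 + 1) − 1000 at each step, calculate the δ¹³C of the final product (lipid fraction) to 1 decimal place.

-49.5 permil

step 1: δ = (-28.30 + 1000)·(-4.2/1000 + 1) − 1000 = -32.38 permil
step 2: δ = (-32.38 + 1000)·(-4.6/1000 + 1) − 1000 = -36.83 permil
step 3: δ = (-36.83 + 1000)·(-13.2/1000 + 1) − 1000 = -49.55 permil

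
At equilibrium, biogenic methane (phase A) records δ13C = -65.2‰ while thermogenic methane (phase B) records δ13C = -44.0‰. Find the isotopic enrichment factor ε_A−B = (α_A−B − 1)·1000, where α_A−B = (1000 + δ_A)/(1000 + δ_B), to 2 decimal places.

α_A−B = (1000 + -65.2) / (1000 + -44.0) = 934.8 / 956.0 = 0.977824
ε_A−B = (0.977824 − 1) × 1000 = -22.176‰
(The approximation ε ≈ δ_A − δ_B would give -21.2‰.)

-22.18‰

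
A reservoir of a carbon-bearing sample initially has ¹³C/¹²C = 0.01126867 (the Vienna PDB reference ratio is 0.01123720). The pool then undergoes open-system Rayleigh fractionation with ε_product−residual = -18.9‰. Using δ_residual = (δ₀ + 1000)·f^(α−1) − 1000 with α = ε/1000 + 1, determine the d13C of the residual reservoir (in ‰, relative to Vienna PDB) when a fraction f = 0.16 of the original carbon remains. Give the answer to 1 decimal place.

38.1‰

δ₀ = (0.01126867/0.01123720 − 1)×1000 = (1.002801 − 1)×1000 = 2.801‰
α − 1 = ε/1000 = -0.0189
f^(α−1) = 0.16^(-0.0189) = 1.035243
δ_res = (2.801 + 1000) × 1.035243 − 1000 = 1038.142 − 1000 = 38.14‰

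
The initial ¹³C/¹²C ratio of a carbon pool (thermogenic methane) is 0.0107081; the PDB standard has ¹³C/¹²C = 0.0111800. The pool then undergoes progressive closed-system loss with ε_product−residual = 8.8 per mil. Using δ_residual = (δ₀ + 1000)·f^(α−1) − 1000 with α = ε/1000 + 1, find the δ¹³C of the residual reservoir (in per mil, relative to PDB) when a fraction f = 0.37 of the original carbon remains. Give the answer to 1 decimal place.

-50.6 per mil

δ₀ = (0.0107081/0.0111800 − 1)×1000 = (0.957791 − 1)×1000 = -42.209 per mil
α − 1 = ε/1000 = 0.0088
f^(α−1) = 0.37^(0.0088) = 0.991289
δ_res = (-42.209 + 1000) × 0.991289 − 1000 = 949.447 − 1000 = -50.55 per mil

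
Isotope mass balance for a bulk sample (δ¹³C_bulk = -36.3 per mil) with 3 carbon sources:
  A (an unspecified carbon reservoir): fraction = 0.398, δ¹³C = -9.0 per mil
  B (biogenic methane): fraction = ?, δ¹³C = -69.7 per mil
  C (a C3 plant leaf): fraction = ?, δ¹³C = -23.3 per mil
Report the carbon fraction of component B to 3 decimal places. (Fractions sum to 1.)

0.403

Let f_B and f_C be the unknown fractions; fractions sum to 1 so f_B + f_C = 0.602.
Mass balance: Σ fᵢ·δᵢ = δ_bulk ⇒ f_B·(-69.7) + f_C·(-23.3) = -36.3 − (-3.582) = -32.718
Substitute f_C = 0.602 − f_B:
f_B·(-69.7 − -23.3) = -32.718 − 0.602×(-23.3) = -18.691
f_B = -18.691 / -46.4 = 0.4028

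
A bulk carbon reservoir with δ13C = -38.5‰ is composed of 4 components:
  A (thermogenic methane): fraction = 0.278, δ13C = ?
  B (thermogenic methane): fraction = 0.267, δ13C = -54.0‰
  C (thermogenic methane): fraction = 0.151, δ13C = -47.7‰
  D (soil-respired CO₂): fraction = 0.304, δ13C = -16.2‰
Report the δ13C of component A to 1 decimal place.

-43.0‰

Isotope mass balance: δ_bulk = Σ fᵢ·δᵢ.
-38.5 = 0.278×δ_A + 0.267×(-54.0) + 0.151×(-47.7) + 0.304×(-16.2)
0.278·δ_A = -38.5 − (-26.546) = -11.954
δ_A = -11.954 / 0.278 = -43.00‰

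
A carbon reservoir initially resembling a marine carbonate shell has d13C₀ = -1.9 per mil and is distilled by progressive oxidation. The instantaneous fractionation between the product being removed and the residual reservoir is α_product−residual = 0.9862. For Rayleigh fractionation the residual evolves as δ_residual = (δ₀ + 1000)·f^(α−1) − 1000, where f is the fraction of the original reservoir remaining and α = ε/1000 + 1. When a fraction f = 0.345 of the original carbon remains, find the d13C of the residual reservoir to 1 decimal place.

12.9 per mil

Rayleigh residual: δ_res = (δ₀ + 1000)·f^(α−1) − 1000
α − 1 = -0.01380
f^(α−1) = 0.345^(-0.01380) = 1.014794
δ_res = (-1.9 + 1000) × 1.014794 − 1000 = 1012.866 − 1000 = 12.87 per mil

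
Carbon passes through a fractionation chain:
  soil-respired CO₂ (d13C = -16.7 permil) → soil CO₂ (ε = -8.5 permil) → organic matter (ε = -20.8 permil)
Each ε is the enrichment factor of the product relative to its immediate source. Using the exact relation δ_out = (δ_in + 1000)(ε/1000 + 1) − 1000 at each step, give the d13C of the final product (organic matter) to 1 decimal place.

step 1: δ = (-16.70 + 1000)·(-8.5/1000 + 1) − 1000 = -25.06 permil
step 2: δ = (-25.06 + 1000)·(-20.8/1000 + 1) − 1000 = -45.34 permil

-45.3 permil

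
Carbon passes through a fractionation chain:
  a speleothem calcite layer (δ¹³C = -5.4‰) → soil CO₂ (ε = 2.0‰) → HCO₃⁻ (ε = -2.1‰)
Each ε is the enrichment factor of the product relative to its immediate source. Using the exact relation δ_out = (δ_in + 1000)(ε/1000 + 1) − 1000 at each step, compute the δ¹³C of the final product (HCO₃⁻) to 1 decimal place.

step 1: δ = (-5.40 + 1000)·(2.0/1000 + 1) − 1000 = -3.41‰
step 2: δ = (-3.41 + 1000)·(-2.1/1000 + 1) − 1000 = -5.50‰

-5.5‰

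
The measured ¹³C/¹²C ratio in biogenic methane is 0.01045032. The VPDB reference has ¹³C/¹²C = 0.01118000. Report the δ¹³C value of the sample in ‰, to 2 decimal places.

δ¹³C = (R_sample / R_standard − 1) × 1000
R_sample / R_standard = 0.01045032 / 0.01118000 = 0.934733
δ¹³C = (0.934733 − 1) × 1000 = -65.267‰

-65.27‰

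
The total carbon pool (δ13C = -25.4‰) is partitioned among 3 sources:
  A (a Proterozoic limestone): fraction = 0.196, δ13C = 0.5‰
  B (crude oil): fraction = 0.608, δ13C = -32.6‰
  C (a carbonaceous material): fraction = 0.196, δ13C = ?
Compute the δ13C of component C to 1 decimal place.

-29.0‰

Isotope mass balance: δ_bulk = Σ fᵢ·δᵢ.
-25.4 = 0.196×(0.5) + 0.608×(-32.6) + 0.196×δ_C
0.196·δ_C = -25.4 − (-19.723) = -5.677
δ_C = -5.677 / 0.196 = -28.97‰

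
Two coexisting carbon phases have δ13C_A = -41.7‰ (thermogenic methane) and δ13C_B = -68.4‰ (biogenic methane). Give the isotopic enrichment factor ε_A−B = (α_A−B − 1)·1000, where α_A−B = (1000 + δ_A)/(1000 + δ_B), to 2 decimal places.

28.66‰

α_A−B = (1000 + -41.7) / (1000 + -68.4) = 958.3 / 931.6 = 1.028660
ε_A−B = (1.028660 − 1) × 1000 = 28.660‰
(The approximation ε ≈ δ_A − δ_B would give 26.7‰.)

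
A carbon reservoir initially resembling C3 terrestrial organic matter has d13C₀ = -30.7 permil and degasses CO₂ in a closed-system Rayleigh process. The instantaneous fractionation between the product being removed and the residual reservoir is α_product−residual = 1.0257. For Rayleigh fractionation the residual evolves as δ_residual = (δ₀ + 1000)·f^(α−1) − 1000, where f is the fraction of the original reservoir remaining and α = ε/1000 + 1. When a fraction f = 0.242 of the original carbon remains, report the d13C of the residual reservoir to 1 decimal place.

-65.4 permil

Rayleigh residual: δ_res = (δ₀ + 1000)·f^(α−1) − 1000
α − 1 = 0.02570
f^(α−1) = 0.242^(0.02570) = 0.964193
δ_res = (-30.7 + 1000) × 0.964193 − 1000 = 934.592 − 1000 = -65.41 permil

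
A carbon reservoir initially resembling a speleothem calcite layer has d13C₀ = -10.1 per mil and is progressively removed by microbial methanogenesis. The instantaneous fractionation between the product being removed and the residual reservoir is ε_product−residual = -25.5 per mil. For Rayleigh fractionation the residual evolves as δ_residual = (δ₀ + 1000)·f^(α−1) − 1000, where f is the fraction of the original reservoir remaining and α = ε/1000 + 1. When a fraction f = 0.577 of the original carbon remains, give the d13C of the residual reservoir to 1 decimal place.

Rayleigh residual: δ_res = (δ₀ + 1000)·f^(α−1) − 1000
α = ε/1000 + 1 = 0.97450, so α − 1 = -0.02550
f^(α−1) = 0.577^(-0.02550) = 1.014122
δ_res = (-10.1 + 1000) × 1.014122 − 1000 = 1003.879 − 1000 = 3.88 per mil

3.9 per mil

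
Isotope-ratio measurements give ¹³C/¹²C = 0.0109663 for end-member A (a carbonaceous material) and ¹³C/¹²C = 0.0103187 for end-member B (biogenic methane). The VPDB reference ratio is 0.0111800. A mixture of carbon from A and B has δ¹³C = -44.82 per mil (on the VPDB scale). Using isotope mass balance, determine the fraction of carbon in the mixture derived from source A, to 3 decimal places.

δ_A = (0.0109663/0.0111800 − 1)×1000 = (0.980886 − 1)×1000 = -19.114 per mil
δ_B = (0.0103187/0.0111800 − 1)×1000 = (0.922961 − 1)×1000 = -77.039 per mil
f_A = (δ_mix − δ_B)/(δ_A − δ_B) = (-44.82 − (-77.039))/(-19.114 − (-77.039))
f_A = 32.219 / 57.925 = 0.5562

0.556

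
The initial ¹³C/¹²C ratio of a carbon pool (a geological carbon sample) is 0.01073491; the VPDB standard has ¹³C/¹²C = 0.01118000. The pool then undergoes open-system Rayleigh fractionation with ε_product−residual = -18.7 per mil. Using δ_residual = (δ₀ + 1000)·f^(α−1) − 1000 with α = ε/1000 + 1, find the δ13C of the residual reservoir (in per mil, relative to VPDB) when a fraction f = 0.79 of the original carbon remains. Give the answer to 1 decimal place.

-35.6 per mil

δ₀ = (0.01073491/0.01118000 − 1)×1000 = (0.960189 − 1)×1000 = -39.811 per mil
α − 1 = ε/1000 = -0.0187
f^(α−1) = 0.79^(-0.0187) = 1.004418
δ_res = (-39.811 + 1000) × 1.004418 − 1000 = 964.431 − 1000 = -35.57 per mil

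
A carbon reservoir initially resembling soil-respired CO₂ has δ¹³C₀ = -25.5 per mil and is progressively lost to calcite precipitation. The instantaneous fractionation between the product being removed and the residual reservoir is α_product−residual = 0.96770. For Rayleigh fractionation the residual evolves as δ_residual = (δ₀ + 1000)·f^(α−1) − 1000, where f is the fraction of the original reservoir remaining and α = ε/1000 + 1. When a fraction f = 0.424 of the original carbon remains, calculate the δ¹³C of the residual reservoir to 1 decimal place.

Rayleigh residual: δ_res = (δ₀ + 1000)·f^(α−1) − 1000
α − 1 = -0.03230
f^(α−1) = 0.424^(-0.03230) = 1.028102
δ_res = (-25.5 + 1000) × 1.028102 − 1000 = 1001.885 − 1000 = 1.89 per mil

1.9 per mil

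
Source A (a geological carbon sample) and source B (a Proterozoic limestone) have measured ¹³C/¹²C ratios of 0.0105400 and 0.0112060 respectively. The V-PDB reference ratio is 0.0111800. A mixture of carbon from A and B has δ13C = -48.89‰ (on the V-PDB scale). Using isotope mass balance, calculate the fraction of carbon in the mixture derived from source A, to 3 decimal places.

δ_A = (0.0105400/0.0111800 − 1)×1000 = (0.942755 − 1)×1000 = -57.245‰
δ_B = (0.0112060/0.0111800 − 1)×1000 = (1.002326 − 1)×1000 = 2.326‰
f_A = (δ_mix − δ_B)/(δ_A − δ_B) = (-48.89 − (2.326))/(-57.245 − (2.326))
f_A = -51.216 / -59.571 = 0.8597

0.860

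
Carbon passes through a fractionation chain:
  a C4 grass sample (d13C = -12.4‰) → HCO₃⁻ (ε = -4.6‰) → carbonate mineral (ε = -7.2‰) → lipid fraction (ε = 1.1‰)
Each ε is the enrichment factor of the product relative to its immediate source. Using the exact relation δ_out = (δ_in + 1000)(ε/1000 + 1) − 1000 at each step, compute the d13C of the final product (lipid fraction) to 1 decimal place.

step 1: δ = (-12.40 + 1000)·(-4.6/1000 + 1) − 1000 = -16.94‰
step 2: δ = (-16.94 + 1000)·(-7.2/1000 + 1) − 1000 = -24.02‰
step 3: δ = (-24.02 + 1000)·(1.1/1000 + 1) − 1000 = -22.95‰

-22.9‰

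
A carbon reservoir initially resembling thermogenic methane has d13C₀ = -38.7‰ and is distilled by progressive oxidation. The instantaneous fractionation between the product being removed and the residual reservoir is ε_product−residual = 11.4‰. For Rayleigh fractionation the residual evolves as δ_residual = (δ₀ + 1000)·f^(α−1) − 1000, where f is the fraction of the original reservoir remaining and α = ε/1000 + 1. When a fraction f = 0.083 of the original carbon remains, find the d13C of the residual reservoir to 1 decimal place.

-65.6‰

Rayleigh residual: δ_res = (δ₀ + 1000)·f^(α−1) − 1000
α = ε/1000 + 1 = 1.01140, so α − 1 = 0.01140
f^(α−1) = 0.083^(0.01140) = 0.972025
δ_res = (-38.7 + 1000) × 0.972025 − 1000 = 934.408 − 1000 = -65.59‰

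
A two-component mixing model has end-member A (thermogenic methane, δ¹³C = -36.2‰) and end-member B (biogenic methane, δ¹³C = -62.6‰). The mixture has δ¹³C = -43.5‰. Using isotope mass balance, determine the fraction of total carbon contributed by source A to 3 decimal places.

0.723

δ_mix = f_A·δ_A + (1 − f_A)·δ_B  ⇒  f_A = (δ_mix − δ_B)/(δ_A − δ_B)
f_A = (-43.5 − (-62.6)) / (-36.2 − (-62.6))
f_A = 19.1 / 26.4 = 0.7235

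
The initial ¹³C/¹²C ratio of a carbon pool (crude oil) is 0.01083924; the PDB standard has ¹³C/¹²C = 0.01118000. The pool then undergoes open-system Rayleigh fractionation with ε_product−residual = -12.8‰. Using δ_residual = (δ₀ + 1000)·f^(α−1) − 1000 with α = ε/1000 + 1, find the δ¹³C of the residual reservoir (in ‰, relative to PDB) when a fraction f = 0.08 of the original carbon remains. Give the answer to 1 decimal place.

1.4‰

δ₀ = (0.01083924/0.01118000 − 1)×1000 = (0.969521 − 1)×1000 = -30.479‰
α − 1 = ε/1000 = -0.0128
f^(α−1) = 0.08^(-0.0128) = 1.032858
δ_res = (-30.479 + 1000) × 1.032858 − 1000 = 1001.377 − 1000 = 1.38‰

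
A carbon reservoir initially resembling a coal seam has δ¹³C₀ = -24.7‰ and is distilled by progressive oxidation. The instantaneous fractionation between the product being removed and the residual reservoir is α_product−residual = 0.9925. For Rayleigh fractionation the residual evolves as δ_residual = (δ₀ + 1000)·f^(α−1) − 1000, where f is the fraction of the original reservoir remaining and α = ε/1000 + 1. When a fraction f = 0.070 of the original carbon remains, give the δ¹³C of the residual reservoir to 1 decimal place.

Rayleigh residual: δ_res = (δ₀ + 1000)·f^(α−1) − 1000
α − 1 = -0.00750
f^(α−1) = 0.070^(-0.00750) = 1.020145
δ_res = (-24.7 + 1000) × 1.020145 − 1000 = 994.947 − 1000 = -5.05‰

-5.1‰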